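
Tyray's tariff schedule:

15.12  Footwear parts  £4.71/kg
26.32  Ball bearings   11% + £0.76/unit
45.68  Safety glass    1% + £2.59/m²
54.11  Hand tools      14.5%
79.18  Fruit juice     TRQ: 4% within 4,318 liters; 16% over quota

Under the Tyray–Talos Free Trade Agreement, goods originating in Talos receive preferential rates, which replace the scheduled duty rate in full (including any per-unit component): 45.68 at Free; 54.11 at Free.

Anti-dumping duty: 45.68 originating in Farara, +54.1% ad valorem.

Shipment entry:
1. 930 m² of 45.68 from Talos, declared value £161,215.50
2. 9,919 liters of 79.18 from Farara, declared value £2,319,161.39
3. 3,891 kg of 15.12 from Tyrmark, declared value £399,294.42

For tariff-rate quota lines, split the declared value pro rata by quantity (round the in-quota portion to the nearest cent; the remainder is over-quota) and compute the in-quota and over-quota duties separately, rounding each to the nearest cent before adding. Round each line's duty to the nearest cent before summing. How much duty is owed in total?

£268,241.44

Line 1 (45.68, Talos, 930 m², £161,215.50):
Base rate for 45.68 is 1% + £2.59/m².
Origin Talos qualifies under the Tyray–Talos agreement and 45.68 is covered: preferential rate Free applies instead.
The additional-duty order on 45.68 targets Farara, not Talos; it does not apply.
Duty = £161,215.50 × 0% = £0.00.
Line 2 (79.18, Farara, 9,919 liters, £2,319,161.39):
Code 79.18 is under a tariff-rate quota (threshold 4,318 liters). In-quota: 4,318 liters at 4%; over-quota: 5,601 liters at 16%.
Pro-rata value split: in-quota = £2,319,161.39 × 4,318/9,919 = £1,009,591.58; over-quota = £2,319,161.39 − £1,009,591.58 = £1,309,569.81.
In-quota duty = £1,009,591.58 × 4% = £40,383.66. Over-quota duty = £1,309,569.81 × 16% = £209,531.17.
Line duty = £40,383.66 + £209,531.17 = £249,914.83.
Line 3 (15.12, Tyrmark, 3,891 kg, £399,294.42):
Base rate for 15.12 is £4.71/kg.
Duty = 3,891 × £4.71 = £18,326.61.
Total = £0.00 + £249,914.83 + £18,326.61 = £268,241.44.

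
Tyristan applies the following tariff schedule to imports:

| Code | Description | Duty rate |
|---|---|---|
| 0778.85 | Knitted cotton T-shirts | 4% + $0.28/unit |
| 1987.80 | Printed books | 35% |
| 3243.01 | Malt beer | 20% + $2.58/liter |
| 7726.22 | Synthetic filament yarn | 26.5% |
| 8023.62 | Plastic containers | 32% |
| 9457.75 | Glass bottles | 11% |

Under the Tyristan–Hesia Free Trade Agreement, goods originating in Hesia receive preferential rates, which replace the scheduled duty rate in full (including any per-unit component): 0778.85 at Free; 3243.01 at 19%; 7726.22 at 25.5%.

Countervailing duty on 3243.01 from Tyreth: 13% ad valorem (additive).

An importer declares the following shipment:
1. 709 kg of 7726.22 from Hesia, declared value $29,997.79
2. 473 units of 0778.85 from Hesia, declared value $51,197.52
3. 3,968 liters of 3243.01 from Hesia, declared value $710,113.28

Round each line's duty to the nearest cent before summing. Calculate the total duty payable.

$142,570.96

Line 1 (7726.22, Hesia, 709 kg, $29,997.79):
Base rate for 7726.22 is 26.5%.
Origin Hesia qualifies under the Tyristan–Hesia agreement and 7726.22 is covered: preferential rate 25.5% applies instead.
Duty = $29,997.79 × 25.5% = $7,649.44.
Line 2 (0778.85, Hesia, 473 units, $51,197.52):
Base rate for 0778.85 is 4% + $0.28/unit.
Origin Hesia qualifies under the Tyristan–Hesia agreement and 0778.85 is covered: preferential rate Free applies instead.
Duty = $51,197.52 × 0% = $0.00.
Line 3 (3243.01, Hesia, 3,968 liters, $710,113.28):
Base rate for 3243.01 is 20% + $2.58/liter.
Origin Hesia qualifies under the Tyristan–Hesia agreement and 3243.01 is covered: preferential rate 19% applies instead.
The additional-duty order on 3243.01 targets Tyreth, not Hesia; it does not apply.
Duty = $710,113.28 × 19% = $134,921.52.
Total = $7,649.44 + $0.00 + $134,921.52 = $142,570.96.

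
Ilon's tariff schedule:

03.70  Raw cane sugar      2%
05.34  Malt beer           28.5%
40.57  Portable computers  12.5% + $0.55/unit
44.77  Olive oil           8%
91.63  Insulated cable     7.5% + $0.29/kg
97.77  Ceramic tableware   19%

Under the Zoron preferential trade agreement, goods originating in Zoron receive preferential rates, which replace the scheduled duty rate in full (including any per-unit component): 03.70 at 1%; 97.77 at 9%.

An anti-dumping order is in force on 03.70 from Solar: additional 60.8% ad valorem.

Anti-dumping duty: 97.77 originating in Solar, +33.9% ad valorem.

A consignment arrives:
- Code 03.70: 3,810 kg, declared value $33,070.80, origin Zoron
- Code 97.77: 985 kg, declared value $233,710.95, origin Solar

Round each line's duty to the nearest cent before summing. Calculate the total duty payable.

$123,963.80

Line 1 (03.70, Zoron, 3,810 kg, $33,070.80):
Base rate for 03.70 is 2%.
Origin Zoron qualifies under the Ilon–Zoron agreement and 03.70 is covered: preferential rate 1% applies instead.
The additional-duty order on 03.70 targets Solar, not Zoron; it does not apply.
Duty = $33,070.80 × 1% = $330.71.
Line 2 (97.77, Solar, 985 kg, $233,710.95):
Base rate for 97.77 is 19%.
97.77 has an FTA preferential rate, but origin Solar is not Zoron; base rate stands.
Additional duty on 97.77 from Solar: +33.9%. Applied ad valorem rate: 19% + 33.9% = 52.9%.
Duty = $233,710.95 × 52.9% = $123,633.09.
Total = $330.71 + $123,633.09 = $123,963.80.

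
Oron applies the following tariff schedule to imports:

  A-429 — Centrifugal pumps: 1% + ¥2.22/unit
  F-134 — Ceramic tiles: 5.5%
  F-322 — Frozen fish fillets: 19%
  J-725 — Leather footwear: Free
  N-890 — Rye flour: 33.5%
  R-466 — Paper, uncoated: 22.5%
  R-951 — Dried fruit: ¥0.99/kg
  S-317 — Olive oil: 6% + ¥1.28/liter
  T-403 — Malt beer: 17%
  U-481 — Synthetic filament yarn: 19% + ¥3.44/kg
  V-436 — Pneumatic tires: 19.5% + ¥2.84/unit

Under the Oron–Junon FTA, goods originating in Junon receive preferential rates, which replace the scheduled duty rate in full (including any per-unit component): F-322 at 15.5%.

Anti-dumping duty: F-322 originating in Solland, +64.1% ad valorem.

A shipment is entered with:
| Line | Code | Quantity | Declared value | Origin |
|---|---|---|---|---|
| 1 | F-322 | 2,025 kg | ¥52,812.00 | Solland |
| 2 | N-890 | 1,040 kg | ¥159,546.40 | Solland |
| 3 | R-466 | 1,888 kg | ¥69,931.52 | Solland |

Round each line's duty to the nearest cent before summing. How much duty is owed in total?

¥113,069.40

Line 1 (F-322, Solland, 2,025 kg, ¥52,812.00):
Base rate for F-322 is 19%.
F-322 has an FTA preferential rate, but origin Solland is not Junon; base rate stands.
Additional duty on F-322 from Solland: +64.1%. Applied ad valorem rate: 19% + 64.1% = 83.1%.
Duty = ¥52,812.00 × 83.1% = ¥43,886.77.
Line 2 (N-890, Solland, 1,040 kg, ¥159,546.40):
Base rate for N-890 is 33.5%.
Duty = ¥159,546.40 × 33.5% = ¥53,448.04.
Line 3 (R-466, Solland, 1,888 kg, ¥69,931.52):
Base rate for R-466 is 22.5%.
Duty = ¥69,931.52 × 22.5% = ¥15,734.59.
Total = ¥43,886.77 + ¥53,448.04 + ¥15,734.59 = ¥113,069.40.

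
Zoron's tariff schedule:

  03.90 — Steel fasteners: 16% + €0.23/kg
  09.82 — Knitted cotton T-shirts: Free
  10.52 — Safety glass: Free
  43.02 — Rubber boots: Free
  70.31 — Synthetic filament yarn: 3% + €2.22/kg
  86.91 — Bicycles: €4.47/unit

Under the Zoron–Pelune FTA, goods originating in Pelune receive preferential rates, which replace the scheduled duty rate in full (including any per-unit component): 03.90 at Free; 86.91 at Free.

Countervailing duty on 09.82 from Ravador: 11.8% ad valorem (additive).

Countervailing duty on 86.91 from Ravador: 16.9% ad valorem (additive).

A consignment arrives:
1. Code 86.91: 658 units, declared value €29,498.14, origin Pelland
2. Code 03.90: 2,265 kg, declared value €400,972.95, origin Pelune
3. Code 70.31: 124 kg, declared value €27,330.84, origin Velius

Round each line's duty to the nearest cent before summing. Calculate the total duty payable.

€4,036.47

Line 1 (86.91, Pelland, 658 units, €29,498.14):
Base rate for 86.91 is €4.47/unit.
86.91 has an FTA preferential rate, but origin Pelland is not Pelune; base rate stands.
The additional-duty order on 86.91 targets Ravador, not Pelland; it does not apply.
Duty = 658 × €4.47 = €2,941.26.
Line 2 (03.90, Pelune, 2,265 kg, €400,972.95):
Base rate for 03.90 is 16% + €0.23/kg.
Origin Pelune qualifies under the Zoron–Pelune agreement and 03.90 is covered: preferential rate Free applies instead.
Duty = €400,972.95 × 0% = €0.00.
Line 3 (70.31, Velius, 124 kg, €27,330.84):
Base rate for 70.31 is 3% + €2.22/kg.
Duty = €27,330.84 × 3% + 124 × €2.22 = €1,095.21.
Total = €2,941.26 + €0.00 + €1,095.21 = €4,036.47.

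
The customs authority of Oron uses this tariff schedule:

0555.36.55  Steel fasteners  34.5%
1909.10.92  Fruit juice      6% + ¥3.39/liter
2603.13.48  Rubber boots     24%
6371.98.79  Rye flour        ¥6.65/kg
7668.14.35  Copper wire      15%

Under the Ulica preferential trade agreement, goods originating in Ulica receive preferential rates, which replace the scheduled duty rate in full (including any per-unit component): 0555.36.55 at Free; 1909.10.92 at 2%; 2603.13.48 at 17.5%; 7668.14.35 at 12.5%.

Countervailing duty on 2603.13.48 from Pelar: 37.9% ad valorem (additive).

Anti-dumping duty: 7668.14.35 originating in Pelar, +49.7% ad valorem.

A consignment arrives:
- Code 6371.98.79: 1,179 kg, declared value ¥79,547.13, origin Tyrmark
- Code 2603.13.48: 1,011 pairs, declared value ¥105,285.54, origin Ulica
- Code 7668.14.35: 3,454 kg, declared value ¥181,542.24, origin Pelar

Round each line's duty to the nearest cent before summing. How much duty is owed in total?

Line 1 (6371.98.79, Tyrmark, 1,179 kg, ¥79,547.13):
Base rate for 6371.98.79 is ¥6.65/kg.
Duty = 1,179 × ¥6.65 = ¥7,840.35.
Line 2 (2603.13.48, Ulica, 1,011 pairs, ¥105,285.54):
Base rate for 2603.13.48 is 24%.
Origin Ulica qualifies under the Oron–Ulica agreement and 2603.13.48 is covered: preferential rate 17.5% applies instead.
The additional-duty order on 2603.13.48 targets Pelar, not Ulica; it does not apply.
Duty = ¥105,285.54 × 17.5% = ¥18,424.97.
Line 3 (7668.14.35, Pelar, 3,454 kg, ¥181,542.24):
Base rate for 7668.14.35 is 15%.
7668.14.35 has an FTA preferential rate, but origin Pelar is not Ulica; base rate stands.
Additional duty on 7668.14.35 from Pelar: +49.7%. Applied ad valorem rate: 15% + 49.7% = 64.7%.
Duty = ¥181,542.24 × 64.7% = ¥117,457.83.
Total = ¥7,840.35 + ¥18,424.97 + ¥117,457.83 = ¥143,723.15.

¥143,723.15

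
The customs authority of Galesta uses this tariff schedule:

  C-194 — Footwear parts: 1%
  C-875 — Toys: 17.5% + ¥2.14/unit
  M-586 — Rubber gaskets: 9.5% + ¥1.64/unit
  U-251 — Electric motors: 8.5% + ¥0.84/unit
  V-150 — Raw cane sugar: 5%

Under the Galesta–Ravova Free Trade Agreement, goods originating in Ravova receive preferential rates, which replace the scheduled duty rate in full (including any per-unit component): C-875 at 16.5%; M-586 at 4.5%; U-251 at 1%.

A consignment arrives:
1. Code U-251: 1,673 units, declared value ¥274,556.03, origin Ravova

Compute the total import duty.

Line 1 (U-251, Ravova, 1,673 units, ¥274,556.03):
Base rate for U-251 is 8.5% + ¥0.84/unit.
Origin Ravova qualifies under the Galesta–Ravova agreement and U-251 is covered: preferential rate 1% applies instead.
Duty = ¥274,556.03 × 1% = ¥2,745.56.

¥2,745.56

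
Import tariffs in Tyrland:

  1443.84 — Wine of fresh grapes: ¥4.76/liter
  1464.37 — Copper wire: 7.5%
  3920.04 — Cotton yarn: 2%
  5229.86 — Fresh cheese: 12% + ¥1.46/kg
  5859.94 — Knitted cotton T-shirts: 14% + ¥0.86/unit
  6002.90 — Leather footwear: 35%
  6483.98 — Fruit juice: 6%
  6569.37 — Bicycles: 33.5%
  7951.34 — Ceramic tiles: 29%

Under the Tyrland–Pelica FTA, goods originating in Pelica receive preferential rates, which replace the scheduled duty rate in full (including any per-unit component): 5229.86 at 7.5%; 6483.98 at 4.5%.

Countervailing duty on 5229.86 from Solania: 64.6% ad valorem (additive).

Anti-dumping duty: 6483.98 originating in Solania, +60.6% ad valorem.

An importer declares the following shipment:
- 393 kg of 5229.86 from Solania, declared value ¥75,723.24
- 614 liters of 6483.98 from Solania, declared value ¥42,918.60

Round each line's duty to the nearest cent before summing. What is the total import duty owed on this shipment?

¥87,161.57

Line 1 (5229.86, Solania, 393 kg, ¥75,723.24):
Base rate for 5229.86 is 12% + ¥1.46/kg.
5229.86 has an FTA preferential rate, but origin Solania is not Pelica; base rate stands.
Additional duty on 5229.86 from Solania: +64.6%. Applied ad valorem rate: 12% + 64.6% = 76.6%.
Duty = ¥75,723.24 × 76.6% + 393 × ¥1.46 = ¥58,577.78.
Line 2 (6483.98, Solania, 614 liters, ¥42,918.60):
Base rate for 6483.98 is 6%.
6483.98 has an FTA preferential rate, but origin Solania is not Pelica; base rate stands.
Additional duty on 6483.98 from Solania: +60.6%. Applied ad valorem rate: 6% + 60.6% = 66.6%.
Duty = ¥42,918.60 × 66.6% = ¥28,583.79.
Total = ¥58,577.78 + ¥28,583.79 = ¥87,161.57.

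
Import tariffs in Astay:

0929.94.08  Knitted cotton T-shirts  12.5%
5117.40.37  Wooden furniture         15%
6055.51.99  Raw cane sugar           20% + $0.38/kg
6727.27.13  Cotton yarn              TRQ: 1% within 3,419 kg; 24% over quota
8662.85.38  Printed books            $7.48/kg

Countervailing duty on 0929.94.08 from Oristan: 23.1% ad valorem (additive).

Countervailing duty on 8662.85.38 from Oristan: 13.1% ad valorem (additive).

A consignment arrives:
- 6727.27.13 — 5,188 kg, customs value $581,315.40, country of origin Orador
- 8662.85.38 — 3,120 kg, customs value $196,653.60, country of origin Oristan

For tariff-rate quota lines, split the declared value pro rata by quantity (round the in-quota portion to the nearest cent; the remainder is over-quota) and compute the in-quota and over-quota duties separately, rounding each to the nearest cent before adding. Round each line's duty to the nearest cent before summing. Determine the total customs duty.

$100,502.16

Line 1 (6727.27.13, Orador, 5,188 kg, $581,315.40):
Code 6727.27.13 is under a tariff-rate quota (threshold 3,419 kg). In-quota: 3,419 kg at 1%; over-quota: 1,769 kg at 24%.
Pro-rata value split: in-quota = $581,315.40 × 3,419/5,188 = $383,098.95; over-quota = $581,315.40 − $383,098.95 = $198,216.45.
In-quota duty = $383,098.95 × 1% = $3,830.99. Over-quota duty = $198,216.45 × 24% = $47,571.95.
Line duty = $3,830.99 + $47,571.95 = $51,402.94.
Line 2 (8662.85.38, Oristan, 3,120 kg, $196,653.60):
Base rate for 8662.85.38 is $7.48/kg.
Additional duty on 8662.85.38 from Oristan: +13.1% ad valorem. Applied ad valorem rate = 13.1%.
Duty = $196,653.60 × 13.1% + 3,120 × $7.48 = $49,099.22.
Total = $51,402.94 + $49,099.22 = $100,502.16.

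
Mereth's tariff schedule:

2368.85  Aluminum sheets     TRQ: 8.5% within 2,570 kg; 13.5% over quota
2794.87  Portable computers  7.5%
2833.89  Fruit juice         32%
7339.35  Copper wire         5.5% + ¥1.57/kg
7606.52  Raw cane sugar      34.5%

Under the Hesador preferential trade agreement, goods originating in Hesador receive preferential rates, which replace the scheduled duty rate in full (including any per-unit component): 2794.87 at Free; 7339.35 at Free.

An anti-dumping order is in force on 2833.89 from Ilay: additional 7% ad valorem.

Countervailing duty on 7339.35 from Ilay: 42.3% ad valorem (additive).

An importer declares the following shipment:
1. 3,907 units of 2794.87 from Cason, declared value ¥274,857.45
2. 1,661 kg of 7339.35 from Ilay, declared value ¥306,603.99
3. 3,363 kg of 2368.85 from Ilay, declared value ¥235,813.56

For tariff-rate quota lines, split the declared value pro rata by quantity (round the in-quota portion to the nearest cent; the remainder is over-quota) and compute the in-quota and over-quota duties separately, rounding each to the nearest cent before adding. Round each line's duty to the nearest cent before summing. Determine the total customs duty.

Line 1 (2794.87, Cason, 3,907 units, ¥274,857.45):
Base rate for 2794.87 is 7.5%.
2794.87 has an FTA preferential rate, but origin Cason is not Hesador; base rate stands.
Duty = ¥274,857.45 × 7.5% = ¥20,614.31.
Line 2 (7339.35, Ilay, 1,661 kg, ¥306,603.99):
Base rate for 7339.35 is 5.5% + ¥1.57/kg.
7339.35 has an FTA preferential rate, but origin Ilay is not Hesador; base rate stands.
Additional duty on 7339.35 from Ilay: +42.3%. Applied ad valorem rate: 5.5% + 42.3% = 47.8%.
Duty = ¥306,603.99 × 47.8% + 1,661 × ¥1.57 = ¥149,164.48.
Line 3 (2368.85, Ilay, 3,363 kg, ¥235,813.56):
Code 2368.85 is under a tariff-rate quota (threshold 2,570 kg). In-quota: 2,570 kg at 8.5%; over-quota: 793 kg at 13.5%.
Pro-rata value split: in-quota = ¥235,813.56 × 2,570/3,363 = ¥180,208.40; over-quota = ¥235,813.56 − ¥180,208.40 = ¥55,605.16.
In-quota duty = ¥180,208.40 × 8.5% = ¥15,317.71. Over-quota duty = ¥55,605.16 × 13.5% = ¥7,506.70.
Line duty = ¥15,317.71 + ¥7,506.70 = ¥22,824.41.
Total = ¥20,614.31 + ¥149,164.48 + ¥22,824.41 = ¥192,603.20.

¥192,603.20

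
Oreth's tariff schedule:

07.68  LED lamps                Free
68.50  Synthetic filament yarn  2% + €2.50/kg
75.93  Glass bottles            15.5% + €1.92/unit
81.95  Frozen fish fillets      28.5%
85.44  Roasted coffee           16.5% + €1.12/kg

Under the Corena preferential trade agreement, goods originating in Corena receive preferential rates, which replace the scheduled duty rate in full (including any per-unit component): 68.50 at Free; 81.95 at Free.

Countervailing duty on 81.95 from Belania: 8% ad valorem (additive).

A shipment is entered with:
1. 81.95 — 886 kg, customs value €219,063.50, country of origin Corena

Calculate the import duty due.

€0.00

Line 1 (81.95, Corena, 886 kg, €219,063.50):
Base rate for 81.95 is 28.5%.
Origin Corena qualifies under the Oreth–Corena agreement and 81.95 is covered: preferential rate Free applies instead.
The additional-duty order on 81.95 targets Belania, not Corena; it does not apply.
Duty = €219,063.50 × 0% = €0.00.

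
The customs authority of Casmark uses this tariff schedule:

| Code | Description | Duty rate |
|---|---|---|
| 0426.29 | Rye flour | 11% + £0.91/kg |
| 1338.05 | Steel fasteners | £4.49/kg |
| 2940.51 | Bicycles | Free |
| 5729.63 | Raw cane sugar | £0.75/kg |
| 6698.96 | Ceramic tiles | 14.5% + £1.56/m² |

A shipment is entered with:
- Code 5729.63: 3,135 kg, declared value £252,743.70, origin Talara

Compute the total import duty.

£2,351.25

Line 1 (5729.63, Talara, 3,135 kg, £252,743.70):
Base rate for 5729.63 is £0.75/kg.
Duty = 3,135 × £0.75 = £2,351.25.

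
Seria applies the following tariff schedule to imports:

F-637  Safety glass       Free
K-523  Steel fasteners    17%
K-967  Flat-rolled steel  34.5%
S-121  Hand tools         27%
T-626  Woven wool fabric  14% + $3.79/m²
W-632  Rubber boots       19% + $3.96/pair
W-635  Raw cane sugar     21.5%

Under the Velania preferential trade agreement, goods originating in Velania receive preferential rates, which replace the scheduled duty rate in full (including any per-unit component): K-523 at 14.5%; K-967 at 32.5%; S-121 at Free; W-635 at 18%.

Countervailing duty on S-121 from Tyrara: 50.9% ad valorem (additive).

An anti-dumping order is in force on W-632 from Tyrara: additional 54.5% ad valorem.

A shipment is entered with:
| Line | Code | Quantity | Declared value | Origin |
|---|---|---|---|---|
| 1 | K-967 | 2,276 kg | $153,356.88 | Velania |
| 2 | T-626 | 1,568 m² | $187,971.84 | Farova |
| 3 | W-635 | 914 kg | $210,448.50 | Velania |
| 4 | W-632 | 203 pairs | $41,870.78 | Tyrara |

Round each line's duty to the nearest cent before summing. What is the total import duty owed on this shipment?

Line 1 (K-967, Velania, 2,276 kg, $153,356.88):
Base rate for K-967 is 34.5%.
Origin Velania qualifies under the Seria–Velania agreement and K-967 is covered: preferential rate 32.5% applies instead.
Duty = $153,356.88 × 32.5% = $49,840.99.
Line 2 (T-626, Farova, 1,568 m², $187,971.84):
Base rate for T-626 is 14% + $3.79/m².
Duty = $187,971.84 × 14% + 1,568 × $3.79 = $32,258.78.
Line 3 (W-635, Velania, 914 kg, $210,448.50):
Base rate for W-635 is 21.5%.
Origin Velania qualifies under the Seria–Velania agreement and W-635 is covered: preferential rate 18% applies instead.
Duty = $210,448.50 × 18% = $37,880.73.
Line 4 (W-632, Tyrara, 203 pairs, $41,870.78):
Base rate for W-632 is 19% + $3.96/pair.
Additional duty on W-632 from Tyrara: +54.5%. Applied ad valorem rate: 19% + 54.5% = 73.5%.
Duty = $41,870.78 × 73.5% + 203 × $3.96 = $31,578.90.
Total = $49,840.99 + $32,258.78 + $37,880.73 + $31,578.90 = $151,559.40.

$151,559.40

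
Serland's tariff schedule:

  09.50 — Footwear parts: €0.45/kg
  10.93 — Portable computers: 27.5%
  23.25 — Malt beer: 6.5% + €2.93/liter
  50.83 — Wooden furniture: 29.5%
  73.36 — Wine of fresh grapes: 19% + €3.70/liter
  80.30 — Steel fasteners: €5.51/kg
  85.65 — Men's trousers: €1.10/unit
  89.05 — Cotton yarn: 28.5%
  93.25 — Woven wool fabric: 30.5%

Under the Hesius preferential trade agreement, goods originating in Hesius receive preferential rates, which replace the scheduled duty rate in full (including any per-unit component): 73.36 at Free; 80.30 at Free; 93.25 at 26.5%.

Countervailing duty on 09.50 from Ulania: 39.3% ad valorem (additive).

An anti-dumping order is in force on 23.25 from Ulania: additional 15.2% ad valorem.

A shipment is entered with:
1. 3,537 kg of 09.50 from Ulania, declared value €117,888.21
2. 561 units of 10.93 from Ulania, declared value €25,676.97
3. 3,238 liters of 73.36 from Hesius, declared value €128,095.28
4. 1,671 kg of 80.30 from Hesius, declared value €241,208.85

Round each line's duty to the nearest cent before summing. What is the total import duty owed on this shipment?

Line 1 (09.50, Ulania, 3,537 kg, €117,888.21):
Base rate for 09.50 is €0.45/kg.
Additional duty on 09.50 from Ulania: +39.3% ad valorem. Applied ad valorem rate = 39.3%.
Duty = €117,888.21 × 39.3% + 3,537 × €0.45 = €47,921.72.
Line 2 (10.93, Ulania, 561 units, €25,676.97):
Base rate for 10.93 is 27.5%.
Duty = €25,676.97 × 27.5% = €7,061.17.
Line 3 (73.36, Hesius, 3,238 liters, €128,095.28):
Base rate for 73.36 is 19% + €3.70/liter.
Origin Hesius qualifies under the Serland–Hesius agreement and 73.36 is covered: preferential rate Free applies instead.
Duty = €128,095.28 × 0% = €0.00.
Line 4 (80.30, Hesius, 1,671 kg, €241,208.85):
Base rate for 80.30 is €5.51/kg.
Origin Hesius qualifies under the Serland–Hesius agreement and 80.30 is covered: preferential rate Free applies instead.
Duty = €241,208.85 × 0% = €0.00.
Total = €47,921.72 + €7,061.17 + €0.00 + €0.00 = €54,982.89.

€54,982.89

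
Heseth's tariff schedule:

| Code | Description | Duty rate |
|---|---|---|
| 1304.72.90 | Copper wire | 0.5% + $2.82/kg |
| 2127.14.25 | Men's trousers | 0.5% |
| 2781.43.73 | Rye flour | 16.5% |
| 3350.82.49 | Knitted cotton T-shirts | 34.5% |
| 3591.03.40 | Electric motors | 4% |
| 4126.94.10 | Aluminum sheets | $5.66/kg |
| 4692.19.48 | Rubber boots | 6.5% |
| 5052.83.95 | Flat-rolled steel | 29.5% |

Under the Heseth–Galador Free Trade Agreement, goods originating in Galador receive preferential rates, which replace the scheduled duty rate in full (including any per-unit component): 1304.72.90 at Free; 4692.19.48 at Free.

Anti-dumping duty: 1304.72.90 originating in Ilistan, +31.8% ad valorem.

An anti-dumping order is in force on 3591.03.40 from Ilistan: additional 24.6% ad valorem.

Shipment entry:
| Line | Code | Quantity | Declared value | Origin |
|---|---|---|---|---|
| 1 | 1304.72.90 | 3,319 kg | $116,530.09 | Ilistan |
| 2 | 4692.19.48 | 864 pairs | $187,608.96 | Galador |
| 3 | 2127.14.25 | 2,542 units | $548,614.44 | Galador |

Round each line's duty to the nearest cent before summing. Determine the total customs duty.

$49,741.87

Line 1 (1304.72.90, Ilistan, 3,319 kg, $116,530.09):
Base rate for 1304.72.90 is 0.5% + $2.82/kg.
1304.72.90 has an FTA preferential rate, but origin Ilistan is not Galador; base rate stands.
Additional duty on 1304.72.90 from Ilistan: +31.8%. Applied ad valorem rate: 0.5% + 31.8% = 32.3%.
Duty = $116,530.09 × 32.3% + 3,319 × $2.82 = $46,998.80.
Line 2 (4692.19.48, Galador, 864 pairs, $187,608.96):
Base rate for 4692.19.48 is 6.5%.
Origin Galador qualifies under the Heseth–Galador agreement and 4692.19.48 is covered: preferential rate Free applies instead.
Duty = $187,608.96 × 0% = $0.00.
Line 3 (2127.14.25, Galador, 2,542 units, $548,614.44):
Base rate for 2127.14.25 is 0.5%.
Origin Galador is the FTA partner but 2127.14.25 is not on the preference list; base rate stands.
Duty = $548,614.44 × 0.5% = $2,743.07.
Total = $46,998.80 + $0.00 + $2,743.07 = $49,741.87.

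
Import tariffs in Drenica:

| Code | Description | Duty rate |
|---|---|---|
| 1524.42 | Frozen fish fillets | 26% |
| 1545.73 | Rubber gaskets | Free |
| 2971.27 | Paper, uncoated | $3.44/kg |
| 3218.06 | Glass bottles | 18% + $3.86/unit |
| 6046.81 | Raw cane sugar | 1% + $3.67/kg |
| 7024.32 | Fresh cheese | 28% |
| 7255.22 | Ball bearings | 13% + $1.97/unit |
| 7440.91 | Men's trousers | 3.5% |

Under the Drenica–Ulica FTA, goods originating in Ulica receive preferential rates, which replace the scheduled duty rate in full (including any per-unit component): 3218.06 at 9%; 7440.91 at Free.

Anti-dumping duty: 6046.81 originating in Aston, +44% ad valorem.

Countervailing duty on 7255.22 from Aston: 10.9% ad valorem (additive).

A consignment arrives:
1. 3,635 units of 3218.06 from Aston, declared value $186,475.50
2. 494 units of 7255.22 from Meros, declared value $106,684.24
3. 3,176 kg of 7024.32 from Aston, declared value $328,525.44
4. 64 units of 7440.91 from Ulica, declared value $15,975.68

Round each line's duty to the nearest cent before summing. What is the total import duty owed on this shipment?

Line 1 (3218.06, Aston, 3,635 units, $186,475.50):
Base rate for 3218.06 is 18% + $3.86/unit.
3218.06 has an FTA preferential rate, but origin Aston is not Ulica; base rate stands.
Duty = $186,475.50 × 18% + 3,635 × $3.86 = $47,596.69.
Line 2 (7255.22, Meros, 494 units, $106,684.24):
Base rate for 7255.22 is 13% + $1.97/unit.
The additional-duty order on 7255.22 targets Aston, not Meros; it does not apply.
Duty = $106,684.24 × 13% + 494 × $1.97 = $14,842.13.
Line 3 (7024.32, Aston, 3,176 kg, $328,525.44):
Base rate for 7024.32 is 28%.
Duty = $328,525.44 × 28% = $91,987.12.
Line 4 (7440.91, Ulica, 64 units, $15,975.68):
Base rate for 7440.91 is 3.5%.
Origin Ulica qualifies under the Drenica–Ulica agreement and 7440.91 is covered: preferential rate Free applies instead.
Duty = $15,975.68 × 0% = $0.00.
Total = $47,596.69 + $14,842.13 + $91,987.12 + $0.00 = $154,425.94.

$154,425.94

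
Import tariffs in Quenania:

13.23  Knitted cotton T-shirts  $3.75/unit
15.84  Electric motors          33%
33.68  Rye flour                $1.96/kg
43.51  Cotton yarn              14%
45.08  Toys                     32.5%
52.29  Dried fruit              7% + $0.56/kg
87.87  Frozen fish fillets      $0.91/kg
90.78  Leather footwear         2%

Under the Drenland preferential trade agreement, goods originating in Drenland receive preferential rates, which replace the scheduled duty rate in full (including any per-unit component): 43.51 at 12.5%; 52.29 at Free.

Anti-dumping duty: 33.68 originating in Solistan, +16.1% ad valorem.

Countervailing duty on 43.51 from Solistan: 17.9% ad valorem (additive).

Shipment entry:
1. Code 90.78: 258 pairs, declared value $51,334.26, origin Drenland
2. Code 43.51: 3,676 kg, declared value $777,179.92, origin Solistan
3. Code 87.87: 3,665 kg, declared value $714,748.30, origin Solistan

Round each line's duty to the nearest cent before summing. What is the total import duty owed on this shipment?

$252,282.23

Line 1 (90.78, Drenland, 258 pairs, $51,334.26):
Base rate for 90.78 is 2%.
Origin Drenland is the FTA partner but 90.78 is not on the preference list; base rate stands.
Duty = $51,334.26 × 2% = $1,026.69.
Line 2 (43.51, Solistan, 3,676 kg, $777,179.92):
Base rate for 43.51 is 14%.
43.51 has an FTA preferential rate, but origin Solistan is not Drenland; base rate stands.
Additional duty on 43.51 from Solistan: +17.9%. Applied ad valorem rate: 14% + 17.9% = 31.9%.
Duty = $777,179.92 × 31.9% = $247,920.39.
Line 3 (87.87, Solistan, 3,665 kg, $714,748.30):
Base rate for 87.87 is $0.91/kg.
Duty = 3,665 × $0.91 = $3,335.15.
Total = $1,026.69 + $247,920.39 + $3,335.15 = $252,282.23.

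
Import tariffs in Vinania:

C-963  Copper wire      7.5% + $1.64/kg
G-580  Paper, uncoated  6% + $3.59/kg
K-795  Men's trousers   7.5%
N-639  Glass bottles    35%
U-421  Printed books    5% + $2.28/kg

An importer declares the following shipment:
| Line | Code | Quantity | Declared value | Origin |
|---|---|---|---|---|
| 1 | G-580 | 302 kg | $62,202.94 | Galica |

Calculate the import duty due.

Line 1 (G-580, Galica, 302 kg, $62,202.94):
Base rate for G-580 is 6% + $3.59/kg.
Duty = $62,202.94 × 6% + 302 × $3.59 = $4,816.36.

$4,816.36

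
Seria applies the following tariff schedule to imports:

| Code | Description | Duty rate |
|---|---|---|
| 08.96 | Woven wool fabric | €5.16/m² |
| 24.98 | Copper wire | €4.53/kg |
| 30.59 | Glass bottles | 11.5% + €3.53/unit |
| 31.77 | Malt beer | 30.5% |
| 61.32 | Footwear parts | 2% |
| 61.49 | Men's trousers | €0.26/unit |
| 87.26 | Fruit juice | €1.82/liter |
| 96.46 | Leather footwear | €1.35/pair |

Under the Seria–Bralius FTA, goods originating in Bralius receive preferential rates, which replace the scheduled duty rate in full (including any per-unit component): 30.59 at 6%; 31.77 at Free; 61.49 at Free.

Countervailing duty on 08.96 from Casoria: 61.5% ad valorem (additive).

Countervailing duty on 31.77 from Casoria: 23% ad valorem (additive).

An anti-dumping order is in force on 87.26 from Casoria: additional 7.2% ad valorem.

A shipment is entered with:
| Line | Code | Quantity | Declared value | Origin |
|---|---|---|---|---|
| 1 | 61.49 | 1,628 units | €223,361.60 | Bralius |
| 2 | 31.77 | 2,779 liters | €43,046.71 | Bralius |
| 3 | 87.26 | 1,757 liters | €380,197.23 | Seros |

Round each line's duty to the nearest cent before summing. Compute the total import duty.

Line 1 (61.49, Bralius, 1,628 units, €223,361.60):
Base rate for 61.49 is €0.26/unit.
Origin Bralius qualifies under the Seria–Bralius agreement and 61.49 is covered: preferential rate Free applies instead.
Duty = €223,361.60 × 0% = €0.00.
Line 2 (31.77, Bralius, 2,779 liters, €43,046.71):
Base rate for 31.77 is 30.5%.
Origin Bralius qualifies under the Seria–Bralius agreement and 31.77 is covered: preferential rate Free applies instead.
The additional-duty order on 31.77 targets Casoria, not Bralius; it does not apply.
Duty = €43,046.71 × 0% = €0.00.
Line 3 (87.26, Seros, 1,757 liters, €380,197.23):
Base rate for 87.26 is €1.82/liter.
The additional-duty order on 87.26 targets Casoria, not Seros; it does not apply.
Duty = 1,757 × €1.82 = €3,197.74.
Total = €0.00 + €0.00 + €3,197.74 = €3,197.74.

€3,197.74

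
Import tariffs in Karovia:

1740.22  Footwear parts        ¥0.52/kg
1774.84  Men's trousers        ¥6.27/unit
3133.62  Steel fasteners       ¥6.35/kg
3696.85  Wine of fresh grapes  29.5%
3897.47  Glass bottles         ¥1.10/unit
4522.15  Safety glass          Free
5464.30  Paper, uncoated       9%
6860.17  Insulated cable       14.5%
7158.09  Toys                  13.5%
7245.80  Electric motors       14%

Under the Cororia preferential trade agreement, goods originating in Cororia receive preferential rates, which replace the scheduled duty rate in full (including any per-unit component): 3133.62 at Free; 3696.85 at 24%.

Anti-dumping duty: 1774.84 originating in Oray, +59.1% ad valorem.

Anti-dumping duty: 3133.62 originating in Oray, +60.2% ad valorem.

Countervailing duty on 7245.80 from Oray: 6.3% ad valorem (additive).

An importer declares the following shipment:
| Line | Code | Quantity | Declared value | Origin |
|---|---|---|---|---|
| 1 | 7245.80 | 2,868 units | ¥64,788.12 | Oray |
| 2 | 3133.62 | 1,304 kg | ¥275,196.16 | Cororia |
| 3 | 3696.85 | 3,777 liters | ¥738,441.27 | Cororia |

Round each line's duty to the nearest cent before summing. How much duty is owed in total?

Line 1 (7245.80, Oray, 2,868 units, ¥64,788.12):
Base rate for 7245.80 is 14%.
Additional duty on 7245.80 from Oray: +6.3%. Applied ad valorem rate: 14% + 6.3% = 20.3%.
Duty = ¥64,788.12 × 20.3% = ¥13,151.99.
Line 2 (3133.62, Cororia, 1,304 kg, ¥275,196.16):
Base rate for 3133.62 is ¥6.35/kg.
Origin Cororia qualifies under the Karovia–Cororia agreement and 3133.62 is covered: preferential rate Free applies instead.
The additional-duty order on 3133.62 targets Oray, not Cororia; it does not apply.
Duty = ¥275,196.16 × 0% = ¥0.00.
Line 3 (3696.85, Cororia, 3,777 liters, ¥738,441.27):
Base rate for 3696.85 is 29.5%.
Origin Cororia qualifies under the Karovia–Cororia agreement and 3696.85 is covered: preferential rate 24% applies instead.
Duty = ¥738,441.27 × 24% = ¥177,225.90.
Total = ¥13,151.99 + ¥0.00 + ¥177,225.90 = ¥190,377.89.

¥190,377.89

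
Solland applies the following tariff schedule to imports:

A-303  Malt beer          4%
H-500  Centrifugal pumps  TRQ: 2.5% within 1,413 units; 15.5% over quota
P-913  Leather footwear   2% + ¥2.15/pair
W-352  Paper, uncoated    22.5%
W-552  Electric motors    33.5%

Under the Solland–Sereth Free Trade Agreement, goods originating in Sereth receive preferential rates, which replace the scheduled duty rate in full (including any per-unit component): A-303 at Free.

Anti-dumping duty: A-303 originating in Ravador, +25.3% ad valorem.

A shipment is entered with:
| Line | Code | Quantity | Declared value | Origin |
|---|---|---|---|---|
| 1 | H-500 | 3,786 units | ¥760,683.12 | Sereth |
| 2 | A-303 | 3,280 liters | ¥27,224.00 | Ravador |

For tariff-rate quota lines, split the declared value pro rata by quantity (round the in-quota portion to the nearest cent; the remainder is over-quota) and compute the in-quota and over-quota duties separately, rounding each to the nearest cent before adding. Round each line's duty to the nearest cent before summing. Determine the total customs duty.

¥88,975.52

Line 1 (H-500, Sereth, 3,786 units, ¥760,683.12):
Code H-500 is under a tariff-rate quota (threshold 1,413 units). In-quota: 1,413 units at 2.5%; over-quota: 2,373 units at 15.5%.
Pro-rata value split: in-quota = ¥760,683.12 × 1,413/3,786 = ¥283,899.96; over-quota = ¥760,683.12 − ¥283,899.96 = ¥476,783.16.
In-quota duty = ¥283,899.96 × 2.5% = ¥7,097.50. Over-quota duty = ¥476,783.16 × 15.5% = ¥73,901.39.
Line duty = ¥7,097.50 + ¥73,901.39 = ¥80,998.89.
Line 2 (A-303, Ravador, 3,280 liters, ¥27,224.00):
Base rate for A-303 is 4%.
A-303 has an FTA preferential rate, but origin Ravador is not Sereth; base rate stands.
Additional duty on A-303 from Ravador: +25.3%. Applied ad valorem rate: 4% + 25.3% = 29.3%.
Duty = ¥27,224.00 × 29.3% = ¥7,976.63.
Total = ¥80,998.89 + ¥7,976.63 = ¥88,975.52.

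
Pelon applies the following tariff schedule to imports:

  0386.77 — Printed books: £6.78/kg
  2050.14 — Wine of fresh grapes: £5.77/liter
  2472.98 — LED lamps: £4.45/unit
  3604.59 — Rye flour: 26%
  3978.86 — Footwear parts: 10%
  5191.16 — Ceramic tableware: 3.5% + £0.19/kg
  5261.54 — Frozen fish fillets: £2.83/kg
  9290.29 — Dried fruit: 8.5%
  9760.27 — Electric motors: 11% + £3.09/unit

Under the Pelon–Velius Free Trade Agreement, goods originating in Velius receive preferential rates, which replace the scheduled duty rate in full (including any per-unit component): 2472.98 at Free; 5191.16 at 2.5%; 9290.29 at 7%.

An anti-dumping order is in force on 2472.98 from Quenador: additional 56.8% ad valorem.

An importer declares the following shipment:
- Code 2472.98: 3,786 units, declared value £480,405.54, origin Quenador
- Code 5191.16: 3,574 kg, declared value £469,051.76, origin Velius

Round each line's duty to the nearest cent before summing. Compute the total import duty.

£301,444.34

Line 1 (2472.98, Quenador, 3,786 units, £480,405.54):
Base rate for 2472.98 is £4.45/unit.
2472.98 has an FTA preferential rate, but origin Quenador is not Velius; base rate stands.
Additional duty on 2472.98 from Quenador: +56.8% ad valorem. Applied ad valorem rate = 56.8%.
Duty = £480,405.54 × 56.8% + 3,786 × £4.45 = £289,718.05.
Line 2 (5191.16, Velius, 3,574 kg, £469,051.76):
Base rate for 5191.16 is 3.5% + £0.19/kg.
Origin Velius qualifies under the Pelon–Velius agreement and 5191.16 is covered: preferential rate 2.5% applies instead.
Duty = £469,051.76 × 2.5% = £11,726.29.
Total = £289,718.05 + £11,726.29 = £301,444.34.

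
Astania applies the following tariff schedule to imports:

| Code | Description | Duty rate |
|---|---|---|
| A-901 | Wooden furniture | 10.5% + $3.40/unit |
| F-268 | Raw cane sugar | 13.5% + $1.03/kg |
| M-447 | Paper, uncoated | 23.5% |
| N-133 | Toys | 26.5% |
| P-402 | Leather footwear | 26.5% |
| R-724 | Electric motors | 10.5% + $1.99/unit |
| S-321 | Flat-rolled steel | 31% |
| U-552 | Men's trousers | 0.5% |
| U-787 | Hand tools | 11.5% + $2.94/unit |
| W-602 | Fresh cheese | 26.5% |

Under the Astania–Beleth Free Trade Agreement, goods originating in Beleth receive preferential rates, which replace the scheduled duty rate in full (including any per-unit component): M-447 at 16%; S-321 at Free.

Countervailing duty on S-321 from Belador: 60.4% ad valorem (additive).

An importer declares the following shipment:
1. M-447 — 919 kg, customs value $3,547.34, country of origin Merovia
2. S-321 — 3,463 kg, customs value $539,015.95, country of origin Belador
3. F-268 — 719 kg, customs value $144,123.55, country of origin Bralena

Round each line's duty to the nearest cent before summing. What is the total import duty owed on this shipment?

$513,691.45

Line 1 (M-447, Merovia, 919 kg, $3,547.34):
Base rate for M-447 is 23.5%.
M-447 has an FTA preferential rate, but origin Merovia is not Beleth; base rate stands.
Duty = $3,547.34 × 23.5% = $833.62.
Line 2 (S-321, Belador, 3,463 kg, $539,015.95):
Base rate for S-321 is 31%.
S-321 has an FTA preferential rate, but origin Belador is not Beleth; base rate stands.
Additional duty on S-321 from Belador: +60.4%. Applied ad valorem rate: 31% + 60.4% = 91.4%.
Duty = $539,015.95 × 91.4% = $492,660.58.
Line 3 (F-268, Bralena, 719 kg, $144,123.55):
Base rate for F-268 is 13.5% + $1.03/kg.
Duty = $144,123.55 × 13.5% + 719 × $1.03 = $20,197.25.
Total = $833.62 + $492,660.58 + $20,197.25 = $513,691.45.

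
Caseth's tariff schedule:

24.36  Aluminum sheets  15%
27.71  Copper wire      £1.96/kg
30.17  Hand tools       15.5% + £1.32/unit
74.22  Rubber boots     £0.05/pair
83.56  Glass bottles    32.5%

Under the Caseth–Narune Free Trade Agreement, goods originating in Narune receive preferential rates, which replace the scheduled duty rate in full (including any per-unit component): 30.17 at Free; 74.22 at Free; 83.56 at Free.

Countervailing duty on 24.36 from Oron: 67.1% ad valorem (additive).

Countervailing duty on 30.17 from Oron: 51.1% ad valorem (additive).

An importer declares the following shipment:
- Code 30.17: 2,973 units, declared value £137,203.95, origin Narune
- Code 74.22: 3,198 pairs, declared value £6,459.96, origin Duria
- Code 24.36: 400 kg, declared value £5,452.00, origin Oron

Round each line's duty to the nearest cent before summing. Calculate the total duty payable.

Line 1 (30.17, Narune, 2,973 units, £137,203.95):
Base rate for 30.17 is 15.5% + £1.32/unit.
Origin Narune qualifies under the Caseth–Narune agreement and 30.17 is covered: preferential rate Free applies instead.
The additional-duty order on 30.17 targets Oron, not Narune; it does not apply.
Duty = £137,203.95 × 0% = £0.00.
Line 2 (74.22, Duria, 3,198 pairs, £6,459.96):
Base rate for 74.22 is £0.05/pair.
74.22 has an FTA preferential rate, but origin Duria is not Narune; base rate stands.
Duty = 3,198 × £0.05 = £159.90.
Line 3 (24.36, Oron, 400 kg, £5,452.00):
Base rate for 24.36 is 15%.
Additional duty on 24.36 from Oron: +67.1%. Applied ad valorem rate: 15% + 67.1% = 82.1%.
Duty = £5,452.00 × 82.1% = £4,476.09.
Total = £0.00 + £159.90 + £4,476.09 = £4,635.99.

£4,635.99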